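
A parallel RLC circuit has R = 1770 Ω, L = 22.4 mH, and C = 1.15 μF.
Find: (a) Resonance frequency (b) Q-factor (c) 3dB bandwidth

Step 1 — Resonance: ω₀ = 1/√(LC) = 1/√(0.0224·1.15e-06) = 6231 rad/s.
Step 2 — f₀ = ω₀/(2π) = 991.6 Hz.
Step 3 — Parallel Q: Q = R/(ω₀L) = 1770/(6231·0.0224) = 12.68.
Step 4 — Bandwidth: Δω = ω₀/Q = 491.3 rad/s; BW = Δω/(2π) = 78.19 Hz.

(a) f₀ = 991.6 Hz  (b) Q = 12.68  (c) BW = 78.19 Hz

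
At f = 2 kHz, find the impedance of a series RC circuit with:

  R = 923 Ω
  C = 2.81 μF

Step 1 — Angular frequency: ω = 2π·f = 2π·2000 = 1.257e+04 rad/s.
Step 2 — Component impedances:
  R: Z = R = 923 Ω
  C: Z = 1/(jωC) = -j/(ω·C) = 0 - j28.32 Ω
Step 3 — Series combination: Z_total = R + C = 923 - j28.32 Ω = 923.4∠-1.8° Ω.

Z = 923 - j28.32 Ω = 923.4∠-1.8° Ω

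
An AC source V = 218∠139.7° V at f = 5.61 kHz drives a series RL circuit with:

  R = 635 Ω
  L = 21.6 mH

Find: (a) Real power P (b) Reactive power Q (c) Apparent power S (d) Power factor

Step 1 — Angular frequency: ω = 2π·f = 2π·5610 = 3.525e+04 rad/s.
Step 2 — Component impedances:
  R: Z = R = 635 Ω
  L: Z = jωL = j·3.525e+04·0.0216 = 0 + j761.4 Ω
Step 3 — Series combination: Z_total = R + L = 635 + j761.4 Ω = 991.4∠50.2° Ω.
Step 4 — Source phasor: V = 218∠139.7° V = -166.3 + j141 V.
Step 5 — Current: I = V / Z = 0.001808 + j0.2199 A = 0.2199∠89.5° A.
Step 6 — Complex power: S = V·I* = 30.7 + j36.81 VA.
Step 7 — Real power: P = Re(S) = 30.7 W.
Step 8 — Reactive power: Q = Im(S) = 36.81 VAR.
Step 9 — Apparent power: |S| = 47.94 VA.
Step 10 — Power factor: PF = P/|S| = 0.6405 (lagging).

(a) P = 30.7 W  (b) Q = 36.81 VAR  (c) S = 47.94 VA  (d) PF = 0.6405 (lagging)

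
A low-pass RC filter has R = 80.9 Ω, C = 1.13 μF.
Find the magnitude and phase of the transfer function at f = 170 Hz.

Step 1 — Angular frequency: ω = 2π·170 = 1068 rad/s.
Step 2 — Transfer function: H(jω) = 1/(1 + jωRC).
Step 3 — Denominator: 1 + jωRC = 1 + j·1068·80.9·1.13e-06 = 1 + j0.09765.
Step 4 — H = 0.9906 - j0.09672.
Step 5 — Magnitude: |H| = 0.9953 (-0.0 dB); phase: φ = -5.6°.

|H| = 0.9953 (-0.0 dB), φ = -5.6°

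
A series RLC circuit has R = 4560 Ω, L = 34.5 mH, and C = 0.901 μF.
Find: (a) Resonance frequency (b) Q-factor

Step 1 — Resonance condition Im(Z)=0 gives ω₀ = 1/√(LC).
Step 2 — ω₀ = 1/√(0.0345·9.01e-07) = 5672 rad/s.
Step 3 — f₀ = ω₀/(2π) = 902.7 Hz.
Step 4 — Series Q: Q = ω₀L/R = 5672·0.0345/4560 = 0.04291.

(a) f₀ = 902.7 Hz  (b) Q = 0.04291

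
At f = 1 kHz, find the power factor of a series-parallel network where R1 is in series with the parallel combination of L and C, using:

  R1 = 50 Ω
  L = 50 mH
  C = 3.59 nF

Step 1 — Angular frequency: ω = 2π·f = 2π·1000 = 6283 rad/s.
Step 2 — Component impedances:
  R1: Z = R = 50 Ω
  L: Z = jωL = j·6283·0.05 = 0 + j314.2 Ω
  C: Z = 1/(jωC) = -j/(ω·C) = 0 - j4.433e+04 Ω
Step 3 — Parallel branch: L || C = 1/(1/L + 1/C) = 0 + j316.4 Ω.
Step 4 — Series with R1: Z_total = R1 + (L || C) = 50 + j316.4 Ω = 320.3∠81.0° Ω.
Step 5 — Power factor: PF = cos(φ) = Re(Z)/|Z| = 50/320.3 = 0.1561.
Step 6 — Type: Im(Z) = 316.4 ⇒ lagging (phase φ = 81.0°).

PF = 0.1561 (lagging, φ = 81.0°)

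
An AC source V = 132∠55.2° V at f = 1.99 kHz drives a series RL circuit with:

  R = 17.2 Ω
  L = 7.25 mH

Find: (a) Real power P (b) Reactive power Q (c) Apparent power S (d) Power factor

Step 1 — Angular frequency: ω = 2π·f = 2π·1990 = 1.25e+04 rad/s.
Step 2 — Component impedances:
  R: Z = R = 17.2 Ω
  L: Z = jωL = j·1.25e+04·0.00725 = 0 + j90.65 Ω
Step 3 — Series combination: Z_total = R + L = 17.2 + j90.65 Ω = 92.27∠79.3° Ω.
Step 4 — Source phasor: V = 132∠55.2° V = 75.33 + j108.4 V.
Step 5 — Current: I = V / Z = 1.306 - j0.5832 A = 1.431∠-24.1° A.
Step 6 — Complex power: S = V·I* = 35.2 + j185.5 VA.
Step 7 — Real power: P = Re(S) = 35.2 W.
Step 8 — Reactive power: Q = Im(S) = 185.5 VAR.
Step 9 — Apparent power: |S| = 188.8 VA.
Step 10 — Power factor: PF = P/|S| = 0.1864 (lagging).

(a) P = 35.2 W  (b) Q = 185.5 VAR  (c) S = 188.8 VA  (d) PF = 0.1864 (lagging)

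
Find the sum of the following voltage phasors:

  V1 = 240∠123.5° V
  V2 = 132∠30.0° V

Step 1 — Convert each phasor to rectangular form:
  V1 = 240·(cos(123.5°) + j·sin(123.5°)) = -132.5 + j200.1 V
  V2 = 132·(cos(30.0°) + j·sin(30.0°)) = 114.3 + j66 V
Step 2 — Sum components: V_total = -18.15 + j266.1 V.
Step 3 — Convert to polar: |V_total| = 266.8 V, ∠V_total = 93.9°.

V_total = 266.8∠93.9° V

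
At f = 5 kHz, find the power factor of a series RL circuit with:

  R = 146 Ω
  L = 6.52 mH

Step 1 — Angular frequency: ω = 2π·f = 2π·5000 = 3.142e+04 rad/s.
Step 2 — Component impedances:
  R: Z = R = 146 Ω
  L: Z = jωL = j·3.142e+04·0.00652 = 0 + j204.8 Ω
Step 3 — Series combination: Z_total = R + L = 146 + j204.8 Ω = 251.5∠54.5° Ω.
Step 4 — Power factor: PF = cos(φ) = Re(Z)/|Z| = 146/251.54 = 0.5804.
Step 5 — Type: Im(Z) = 204.8 ⇒ lagging (phase φ = 54.5°).

PF = 0.5804 (lagging, φ = 54.5°)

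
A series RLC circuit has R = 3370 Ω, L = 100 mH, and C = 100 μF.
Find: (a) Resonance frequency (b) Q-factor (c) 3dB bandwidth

Step 1 — Resonance condition Im(Z)=0 gives ω₀ = 1/√(LC).
Step 2 — ω₀ = 1/√(0.1·0.0001) = 316.2 rad/s.
Step 3 — f₀ = ω₀/(2π) = 50.33 Hz.
Step 4 — Series Q: Q = ω₀L/R = 316.2·0.1/3370 = 0.009384.
Step 5 — 3dB bandwidth: Δω = ω₀/Q = 3.37e+04 rad/s; BW = Δω/(2π) = 5364 Hz.

(a) f₀ = 50.33 Hz  (b) Q = 0.009384  (c) BW = 5364 Hz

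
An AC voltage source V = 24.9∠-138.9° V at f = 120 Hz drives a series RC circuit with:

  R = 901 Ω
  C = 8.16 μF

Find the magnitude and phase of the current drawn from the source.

Step 1 — Angular frequency: ω = 2π·f = 2π·120 = 754 rad/s.
Step 2 — Component impedances:
  R: Z = R = 901 Ω
  C: Z = 1/(jωC) = -j/(ω·C) = 0 - j162.5 Ω
Step 3 — Series combination: Z_total = R + C = 901 - j162.5 Ω = 915.5∠-10.2° Ω.
Step 4 — Source phasor: V = 24.9∠-138.9° V = -18.76 - j16.37 V.
Step 5 — Ohm's law: I = V / Z_total = (-18.76 - j16.37) / (901 - j162.5) = -0.017 - j0.02123 A.
Step 6 — Convert to polar: |I| = 0.0272 A, ∠I = -128.7°.

I = 0.0272∠-128.7° A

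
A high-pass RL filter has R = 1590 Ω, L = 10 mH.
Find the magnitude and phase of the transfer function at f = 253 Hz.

Step 1 — Angular frequency: ω = 2π·253 = 1590 rad/s.
Step 2 — Transfer function: H(jω) = jωL/(R + jωL).
Step 3 — Numerator jωL = j·15.9; denominator R + jωL = 1590 + j15.9.
Step 4 — H = 9.995e-05 + j0.009997.
Step 5 — Magnitude: |H| = 0.009997 (-40.0 dB); phase: φ = 89.4°.

|H| = 0.009997 (-40.0 dB), φ = 89.4°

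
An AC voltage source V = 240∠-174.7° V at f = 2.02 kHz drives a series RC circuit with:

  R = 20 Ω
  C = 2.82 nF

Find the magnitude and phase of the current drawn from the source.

Step 1 — Angular frequency: ω = 2π·f = 2π·2020 = 1.269e+04 rad/s.
Step 2 — Component impedances:
  R: Z = R = 20 Ω
  C: Z = 1/(jωC) = -j/(ω·C) = 0 - j2.794e+04 Ω
Step 3 — Series combination: Z_total = R + C = 20 - j2.794e+04 Ω = 2.794e+04∠-90.0° Ω.
Step 4 — Source phasor: V = 240∠-174.7° V = -239 - j22.17 V.
Step 5 — Ohm's law: I = V / Z_total = (-239 - j22.17) / (20 - j2.794e+04) = 0.0007873 - j0.008554 A.
Step 6 — Convert to polar: |I| = 0.00859 A, ∠I = -84.7°.

I = 0.00859∠-84.7° A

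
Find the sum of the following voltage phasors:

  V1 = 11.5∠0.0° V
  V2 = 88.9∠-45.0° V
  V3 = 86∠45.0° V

Step 1 — Convert each phasor to rectangular form:
  V1 = 11.5·(cos(0.0°) + j·sin(0.0°)) = 11.5 V
  V2 = 88.9·(cos(-45.0°) + j·sin(-45.0°)) = 62.86 - j62.86 V
  V3 = 86·(cos(45.0°) + j·sin(45.0°)) = 60.81 + j60.81 V
Step 2 — Sum components: V_total = 135.2 - j2.051 V.
Step 3 — Convert to polar: |V_total| = 135.2 V, ∠V_total = -0.9°.

V_total = 135.2∠-0.9° V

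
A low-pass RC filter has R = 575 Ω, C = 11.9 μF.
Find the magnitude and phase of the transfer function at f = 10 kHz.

Step 1 — Angular frequency: ω = 2π·1e+04 = 6.283e+04 rad/s.
Step 2 — Transfer function: H(jω) = 1/(1 + jωRC).
Step 3 — Denominator: 1 + jωRC = 1 + j·6.283e+04·575·1.19e-05 = 1 + j429.9.
Step 4 — H = 5.41e-06 - j0.002326.
Step 5 — Magnitude: |H| = 0.002326 (-52.7 dB); phase: φ = -89.9°.

|H| = 0.002326 (-52.7 dB), φ = -89.9°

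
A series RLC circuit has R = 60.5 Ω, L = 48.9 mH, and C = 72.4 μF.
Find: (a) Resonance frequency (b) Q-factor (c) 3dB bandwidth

Step 1 — Resonance condition Im(Z)=0 gives ω₀ = 1/√(LC).
Step 2 — ω₀ = 1/√(0.0489·7.24e-05) = 531.5 rad/s.
Step 3 — f₀ = ω₀/(2π) = 84.59 Hz.
Step 4 — Series Q: Q = ω₀L/R = 531.5·0.0489/60.5 = 0.4296.
Step 5 — 3dB bandwidth: Δω = ω₀/Q = 1237 rad/s; BW = Δω/(2π) = 196.9 Hz.

(a) f₀ = 84.59 Hz  (b) Q = 0.4296  (c) BW = 196.9 Hz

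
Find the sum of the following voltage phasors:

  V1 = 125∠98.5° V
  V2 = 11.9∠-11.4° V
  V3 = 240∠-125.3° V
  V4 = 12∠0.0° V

Step 1 — Convert each phasor to rectangular form:
  V1 = 125·(cos(98.5°) + j·sin(98.5°)) = -18.48 + j123.6 V
  V2 = 11.9·(cos(-11.4°) + j·sin(-11.4°)) = 11.67 - j2.352 V
  V3 = 240·(cos(-125.3°) + j·sin(-125.3°)) = -138.7 - j195.9 V
  V4 = 12·(cos(0.0°) + j·sin(0.0°)) = 12 V
Step 2 — Sum components: V_total = -133.5 - j74.6 V.
Step 3 — Convert to polar: |V_total| = 152.9 V, ∠V_total = -150.8°.

V_total = 152.9∠-150.8° V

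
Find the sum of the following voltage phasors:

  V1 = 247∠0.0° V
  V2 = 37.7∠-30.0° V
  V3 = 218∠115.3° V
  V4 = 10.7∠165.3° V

Step 1 — Convert each phasor to rectangular form:
  V1 = 247·(cos(0.0°) + j·sin(0.0°)) = 247 V
  V2 = 37.7·(cos(-30.0°) + j·sin(-30.0°)) = 32.65 - j18.85 V
  V3 = 218·(cos(115.3°) + j·sin(115.3°)) = -93.16 + j197.1 V
  V4 = 10.7·(cos(165.3°) + j·sin(165.3°)) = -10.35 + j2.715 V
Step 2 — Sum components: V_total = 176.1 + j181 V.
Step 3 — Convert to polar: |V_total| = 252.5 V, ∠V_total = 45.8°.

V_total = 252.5∠45.8° V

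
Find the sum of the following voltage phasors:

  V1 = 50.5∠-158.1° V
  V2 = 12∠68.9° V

Step 1 — Convert each phasor to rectangular form:
  V1 = 50.5·(cos(-158.1°) + j·sin(-158.1°)) = -46.86 - j18.84 V
  V2 = 12·(cos(68.9°) + j·sin(68.9°)) = 4.32 + j11.2 V
Step 2 — Sum components: V_total = -42.54 - j7.64 V.
Step 3 — Convert to polar: |V_total| = 43.22 V, ∠V_total = -169.8°.

V_total = 43.22∠-169.8° V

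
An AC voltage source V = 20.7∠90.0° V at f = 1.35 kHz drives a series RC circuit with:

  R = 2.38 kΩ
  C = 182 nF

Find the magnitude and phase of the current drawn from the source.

Step 1 — Angular frequency: ω = 2π·f = 2π·1350 = 8482 rad/s.
Step 2 — Component impedances:
  R: Z = R = 2380 Ω
  C: Z = 1/(jωC) = -j/(ω·C) = 0 - j647.8 Ω
Step 3 — Series combination: Z_total = R + C = 2380 - j647.8 Ω = 2467∠-15.2° Ω.
Step 4 — Source phasor: V = 20.7∠90.0° V = 0 + j20.7 V.
Step 5 — Ohm's law: I = V / Z_total = (0 + j20.7) / (2380 - j647.8) = -0.002204 + j0.008098 A.
Step 6 — Convert to polar: |I| = 0.008392 A, ∠I = 105.2°.

I = 0.008392∠105.2° A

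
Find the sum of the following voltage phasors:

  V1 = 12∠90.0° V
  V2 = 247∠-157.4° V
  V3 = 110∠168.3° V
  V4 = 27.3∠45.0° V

Step 1 — Convert each phasor to rectangular form:
  V1 = 12·(cos(90.0°) + j·sin(90.0°)) = 0 + j12 V
  V2 = 247·(cos(-157.4°) + j·sin(-157.4°)) = -228 - j94.92 V
  V3 = 110·(cos(168.3°) + j·sin(168.3°)) = -107.7 + j22.31 V
  V4 = 27.3·(cos(45.0°) + j·sin(45.0°)) = 19.3 + j19.3 V
Step 2 — Sum components: V_total = -316.4 - j41.31 V.
Step 3 — Convert to polar: |V_total| = 319.1 V, ∠V_total = -172.6°.

V_total = 319.1∠-172.6° V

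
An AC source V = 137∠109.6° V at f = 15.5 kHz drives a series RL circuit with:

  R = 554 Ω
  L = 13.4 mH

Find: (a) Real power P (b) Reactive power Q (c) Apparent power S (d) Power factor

Step 1 — Angular frequency: ω = 2π·f = 2π·1.55e+04 = 9.739e+04 rad/s.
Step 2 — Component impedances:
  R: Z = R = 554 Ω
  L: Z = jωL = j·9.739e+04·0.0134 = 0 + j1305 Ω
Step 3 — Series combination: Z_total = R + L = 554 + j1305 Ω = 1418∠67.0° Ω.
Step 4 — Source phasor: V = 137∠109.6° V = -45.96 + j129.1 V.
Step 5 — Current: I = V / Z = 0.07113 + j0.06541 A = 0.09663∠42.6° A.
Step 6 — Complex power: S = V·I* = 5.173 + j12.19 VA.
Step 7 — Real power: P = Re(S) = 5.173 W.
Step 8 — Reactive power: Q = Im(S) = 12.19 VAR.
Step 9 — Apparent power: |S| = 13.24 VA.
Step 10 — Power factor: PF = P/|S| = 0.3908 (lagging).

(a) P = 5.173 W  (b) Q = 12.19 VAR  (c) S = 13.24 VA  (d) PF = 0.3908 (lagging)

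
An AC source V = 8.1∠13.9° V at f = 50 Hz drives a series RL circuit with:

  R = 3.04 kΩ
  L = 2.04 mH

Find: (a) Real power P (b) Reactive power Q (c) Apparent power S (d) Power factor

Step 1 — Angular frequency: ω = 2π·f = 2π·50 = 314.2 rad/s.
Step 2 — Component impedances:
  R: Z = R = 3040 Ω
  L: Z = jωL = j·314.2·0.00204 = 0 + j0.6409 Ω
Step 3 — Series combination: Z_total = R + L = 3040 + j0.6409 Ω = 3040∠0.0° Ω.
Step 4 — Source phasor: V = 8.1∠13.9° V = 7.863 + j1.946 V.
Step 5 — Current: I = V / Z = 0.002587 + j0.0006395 A = 0.002664∠13.9° A.
Step 6 — Complex power: S = V·I* = 0.02158 + j4.55e-06 VA.
Step 7 — Real power: P = Re(S) = 0.02158 W.
Step 8 — Reactive power: Q = Im(S) = 4.55e-06 VAR.
Step 9 — Apparent power: |S| = 0.02158 VA.
Step 10 — Power factor: PF = P/|S| = 1 (lagging).

(a) P = 0.02158 W  (b) Q = 4.55e-06 VAR  (c) S = 0.02158 VA  (d) PF = 1 (lagging)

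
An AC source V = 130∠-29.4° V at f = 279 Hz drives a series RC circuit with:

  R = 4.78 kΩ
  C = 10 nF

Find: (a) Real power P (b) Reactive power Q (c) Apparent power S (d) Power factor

Step 1 — Angular frequency: ω = 2π·f = 2π·279 = 1753 rad/s.
Step 2 — Component impedances:
  R: Z = R = 4780 Ω
  C: Z = 1/(jωC) = -j/(ω·C) = 0 - j5.704e+04 Ω
Step 3 — Series combination: Z_total = R + C = 4780 - j5.704e+04 Ω = 5.724e+04∠-85.2° Ω.
Step 4 — Source phasor: V = 130∠-29.4° V = 113.3 - j63.82 V.
Step 5 — Current: I = V / Z = 0.001276 + j0.001878 A = 0.002271∠55.8° A.
Step 6 — Complex power: S = V·I* = 0.02465 - j0.2942 VA.
Step 7 — Real power: P = Re(S) = 0.02465 W.
Step 8 — Reactive power: Q = Im(S) = -0.2942 VAR.
Step 9 — Apparent power: |S| = 0.2952 VA.
Step 10 — Power factor: PF = P/|S| = 0.0835 (leading).

(a) P = 0.02465 W  (b) Q = -0.2942 VAR  (c) S = 0.2952 VA  (d) PF = 0.0835 (leading)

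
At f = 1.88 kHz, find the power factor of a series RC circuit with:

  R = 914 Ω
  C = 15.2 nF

Step 1 — Angular frequency: ω = 2π·f = 2π·1880 = 1.181e+04 rad/s.
Step 2 — Component impedances:
  R: Z = R = 914 Ω
  C: Z = 1/(jωC) = -j/(ω·C) = 0 - j5570 Ω
Step 3 — Series combination: Z_total = R + C = 914 - j5570 Ω = 5644∠-80.7° Ω.
Step 4 — Power factor: PF = cos(φ) = Re(Z)/|Z| = 914/5644 = 0.1619.
Step 5 — Type: Im(Z) = -5570 ⇒ leading (phase φ = -80.7°).

PF = 0.1619 (leading, φ = -80.7°)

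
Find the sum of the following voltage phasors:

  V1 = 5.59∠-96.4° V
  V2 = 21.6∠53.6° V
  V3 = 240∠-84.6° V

Step 1 — Convert each phasor to rectangular form:
  V1 = 5.59·(cos(-96.4°) + j·sin(-96.4°)) = -0.6231 - j5.555 V
  V2 = 21.6·(cos(53.6°) + j·sin(53.6°)) = 12.82 + j17.39 V
  V3 = 240·(cos(-84.6°) + j·sin(-84.6°)) = 22.59 - j238.9 V
Step 2 — Sum components: V_total = 34.78 - j227.1 V.
Step 3 — Convert to polar: |V_total| = 229.8 V, ∠V_total = -81.3°.

V_total = 229.8∠-81.3° V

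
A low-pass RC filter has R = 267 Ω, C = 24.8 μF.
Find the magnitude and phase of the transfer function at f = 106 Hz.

Step 1 — Angular frequency: ω = 2π·106 = 666 rad/s.
Step 2 — Transfer function: H(jω) = 1/(1 + jωRC).
Step 3 — Denominator: 1 + jωRC = 1 + j·666·267·2.48e-05 = 1 + j4.41.
Step 4 — H = 0.0489 - j0.2157.
Step 5 — Magnitude: |H| = 0.2211 (-13.1 dB); phase: φ = -77.2°.

|H| = 0.2211 (-13.1 dB), φ = -77.2°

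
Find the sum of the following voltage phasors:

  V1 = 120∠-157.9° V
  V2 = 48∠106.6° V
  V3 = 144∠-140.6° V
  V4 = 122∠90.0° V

Step 1 — Convert each phasor to rectangular form:
  V1 = 120·(cos(-157.9°) + j·sin(-157.9°)) = -111.2 - j45.15 V
  V2 = 48·(cos(106.6°) + j·sin(106.6°)) = -13.71 + j46 V
  V3 = 144·(cos(-140.6°) + j·sin(-140.6°)) = -111.3 - j91.4 V
  V4 = 122·(cos(90.0°) + j·sin(90.0°)) = 0 + j122 V
Step 2 — Sum components: V_total = -236.2 + j31.45 V.
Step 3 — Convert to polar: |V_total| = 238.3 V, ∠V_total = 172.4°.

V_total = 238.3∠172.4° V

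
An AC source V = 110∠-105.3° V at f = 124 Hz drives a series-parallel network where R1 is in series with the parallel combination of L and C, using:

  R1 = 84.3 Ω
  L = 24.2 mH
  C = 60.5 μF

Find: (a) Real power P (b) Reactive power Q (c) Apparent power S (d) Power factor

Step 1 — Angular frequency: ω = 2π·f = 2π·124 = 779.1 rad/s.
Step 2 — Component impedances:
  R1: Z = R = 84.3 Ω
  L: Z = jωL = j·779.1·0.0242 = 0 + j18.85 Ω
  C: Z = 1/(jωC) = -j/(ω·C) = 0 - j21.22 Ω
Step 3 — Parallel branch: L || C = 1/(1/L + 1/C) = 0 + j169.5 Ω.
Step 4 — Series with R1: Z_total = R1 + (L || C) = 84.3 + j169.5 Ω = 189.3∠63.6° Ω.
Step 5 — Source phasor: V = 110∠-105.3° V = -29.03 - j106.1 V.
Step 6 — Current: I = V / Z = -0.5702 - j0.1124 A = 0.5812∠-168.9° A.
Step 7 — Complex power: S = V·I* = 28.47 + j57.24 VA.
Step 8 — Real power: P = Re(S) = 28.47 W.
Step 9 — Reactive power: Q = Im(S) = 57.24 VAR.
Step 10 — Apparent power: |S| = 63.93 VA.
Step 11 — Power factor: PF = P/|S| = 0.4454 (lagging).

(a) P = 28.47 W  (b) Q = 57.24 VAR  (c) S = 63.93 VA  (d) PF = 0.4454 (lagging)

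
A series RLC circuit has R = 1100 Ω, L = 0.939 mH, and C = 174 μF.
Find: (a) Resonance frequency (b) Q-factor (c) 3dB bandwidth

Step 1 — Resonance: ω₀ = 1/√(LC) = 1/√(0.000939·0.000174) = 2474 rad/s.
Step 2 — f₀ = ω₀/(2π) = 393.7 Hz.
Step 3 — Series Q: Q = ω₀L/R = 2474·0.000939/1100 = 0.002112.
Step 4 — Bandwidth: Δω = ω₀/Q = 1.171e+06 rad/s; BW = Δω/(2π) = 1.864e+05 Hz.

(a) f₀ = 393.7 Hz  (b) Q = 0.002112  (c) BW = 1.864e+05 Hz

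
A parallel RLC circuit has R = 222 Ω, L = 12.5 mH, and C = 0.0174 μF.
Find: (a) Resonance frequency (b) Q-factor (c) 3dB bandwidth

Step 1 — Resonance: ω₀ = 1/√(LC) = 1/√(0.0125·1.74e-08) = 6.781e+04 rad/s.
Step 2 — f₀ = ω₀/(2π) = 1.079e+04 Hz.
Step 3 — Parallel Q: Q = R/(ω₀L) = 222/(6.781e+04·0.0125) = 0.2619.
Step 4 — Bandwidth: Δω = ω₀/Q = 2.589e+05 rad/s; BW = Δω/(2π) = 4.12e+04 Hz.

(a) f₀ = 1.079e+04 Hz  (b) Q = 0.2619  (c) BW = 4.12e+04 Hz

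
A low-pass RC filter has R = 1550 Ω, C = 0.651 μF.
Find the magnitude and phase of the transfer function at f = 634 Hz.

Step 1 — Angular frequency: ω = 2π·634 = 3984 rad/s.
Step 2 — Transfer function: H(jω) = 1/(1 + jωRC).
Step 3 — Denominator: 1 + jωRC = 1 + j·3984·1550·6.51e-07 = 1 + j4.02.
Step 4 — H = 0.05828 - j0.2343.
Step 5 — Magnitude: |H| = 0.2414 (-12.3 dB); phase: φ = -76.0°.

|H| = 0.2414 (-12.3 dB), φ = -76.0°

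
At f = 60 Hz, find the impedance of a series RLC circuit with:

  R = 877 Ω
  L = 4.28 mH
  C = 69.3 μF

Step 1 — Angular frequency: ω = 2π·f = 2π·60 = 377 rad/s.
Step 2 — Component impedances:
  R: Z = R = 877 Ω
  L: Z = jωL = j·377·0.00428 = 0 + j1.614 Ω
  C: Z = 1/(jωC) = -j/(ω·C) = 0 - j38.28 Ω
Step 3 — Series combination: Z_total = R + L + C = 877 - j36.66 Ω = 877.8∠-2.4° Ω.

Z = 877 - j36.66 Ω = 877.8∠-2.4° Ω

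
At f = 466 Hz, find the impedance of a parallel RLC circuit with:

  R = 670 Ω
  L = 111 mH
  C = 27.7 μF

Step 1 — Angular frequency: ω = 2π·f = 2π·466 = 2928 rad/s.
Step 2 — Component impedances:
  R: Z = R = 670 Ω
  L: Z = jωL = j·2928·0.111 = 0 + j325 Ω
  C: Z = 1/(jωC) = -j/(ω·C) = 0 - j12.33 Ω
Step 3 — Parallel combination: 1/Z_total = 1/R + 1/L + 1/C; Z_total = 0.2451 - j12.81 Ω = 12.81∠-88.9° Ω.

Z = 0.2451 - j12.81 Ω = 12.81∠-88.9° Ω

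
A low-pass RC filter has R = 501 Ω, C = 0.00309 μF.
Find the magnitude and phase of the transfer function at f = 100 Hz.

Step 1 — Angular frequency: ω = 2π·100 = 628.3 rad/s.
Step 2 — Transfer function: H(jω) = 1/(1 + jωRC).
Step 3 — Denominator: 1 + jωRC = 1 + j·628.3·501·3.09e-09 = 1 + j0.0009727.
Step 4 — H = 1 - j0.0009727.
Step 5 — Magnitude: |H| = 1 (-0.0 dB); phase: φ = -0.1°.

|H| = 1 (-0.0 dB), φ = -0.1°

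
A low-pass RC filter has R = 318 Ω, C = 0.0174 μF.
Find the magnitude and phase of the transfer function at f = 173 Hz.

Step 1 — Angular frequency: ω = 2π·173 = 1087 rad/s.
Step 2 — Transfer function: H(jω) = 1/(1 + jωRC).
Step 3 — Denominator: 1 + jωRC = 1 + j·1087·318·1.74e-08 = 1 + j0.006015.
Step 4 — H = 1 - j0.006014.
Step 5 — Magnitude: |H| = 1 (-0.0 dB); phase: φ = -0.3°.

|H| = 1 (-0.0 dB), φ = -0.3°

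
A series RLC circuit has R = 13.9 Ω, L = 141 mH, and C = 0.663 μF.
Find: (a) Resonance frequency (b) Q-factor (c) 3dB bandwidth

Step 1 — Resonance: ω₀ = 1/√(LC) = 1/√(0.141·6.63e-07) = 3271 rad/s.
Step 2 — f₀ = ω₀/(2π) = 520.5 Hz.
Step 3 — Series Q: Q = ω₀L/R = 3271·0.141/13.9 = 33.18.
Step 4 — Bandwidth: Δω = ω₀/Q = 98.58 rad/s; BW = Δω/(2π) = 15.69 Hz.

(a) f₀ = 520.5 Hz  (b) Q = 33.18  (c) BW = 15.69 Hz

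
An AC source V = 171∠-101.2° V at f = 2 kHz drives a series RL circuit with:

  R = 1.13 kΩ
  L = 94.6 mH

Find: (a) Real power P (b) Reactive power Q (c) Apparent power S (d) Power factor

Step 1 — Angular frequency: ω = 2π·f = 2π·2000 = 1.257e+04 rad/s.
Step 2 — Component impedances:
  R: Z = R = 1130 Ω
  L: Z = jωL = j·1.257e+04·0.0946 = 0 + j1189 Ω
Step 3 — Series combination: Z_total = R + L = 1130 + j1189 Ω = 1640∠46.5° Ω.
Step 4 — Source phasor: V = 171∠-101.2° V = -33.21 - j167.7 V.
Step 5 — Current: I = V / Z = -0.08808 - j0.05578 A = 0.1043∠-147.7° A.
Step 6 — Complex power: S = V·I* = 12.28 + j12.92 VA.
Step 7 — Real power: P = Re(S) = 12.28 W.
Step 8 — Reactive power: Q = Im(S) = 12.92 VAR.
Step 9 — Apparent power: |S| = 17.83 VA.
Step 10 — Power factor: PF = P/|S| = 0.689 (lagging).

(a) P = 12.28 W  (b) Q = 12.92 VAR  (c) S = 17.83 VA  (d) PF = 0.689 (lagging)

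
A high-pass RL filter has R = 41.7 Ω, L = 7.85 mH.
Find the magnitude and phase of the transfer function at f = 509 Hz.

Step 1 — Angular frequency: ω = 2π·509 = 3198 rad/s.
Step 2 — Transfer function: H(jω) = jωL/(R + jωL).
Step 3 — Numerator jωL = j·25.11; denominator R + jωL = 41.7 + j25.11.
Step 4 — H = 0.266 + j0.4419.
Step 5 — Magnitude: |H| = 0.5158 (-5.8 dB); phase: φ = 59.0°.

|H| = 0.5158 (-5.8 dB), φ = 59.0°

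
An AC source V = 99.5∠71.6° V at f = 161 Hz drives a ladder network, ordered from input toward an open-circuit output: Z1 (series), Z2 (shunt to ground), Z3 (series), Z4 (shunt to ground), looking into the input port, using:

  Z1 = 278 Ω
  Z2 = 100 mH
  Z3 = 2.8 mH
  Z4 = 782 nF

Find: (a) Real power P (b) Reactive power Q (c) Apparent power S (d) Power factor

Step 1 — Angular frequency: ω = 2π·f = 2π·161 = 1012 rad/s.
Step 2 — Component impedances:
  Z1: Z = R = 278 Ω
  Z2: Z = jωL = j·1012·0.1 = 0 + j101.2 Ω
  Z3: Z = jωL = j·1012·0.0028 = 0 + j2.832 Ω
  Z4: Z = 1/(jωC) = -j/(ω·C) = 0 - j1264 Ω
Step 3 — Ladder network (open output): work backward from the far end, alternating series and parallel combinations. Z_in = 278 + j110 Ω = 299∠21.6° Ω.
Step 4 — Source phasor: V = 99.5∠71.6° V = 31.41 + j94.41 V.
Step 5 — Current: I = V / Z = 0.2139 + j0.255 A = 0.3328∠50.0° A.
Step 6 — Complex power: S = V·I* = 30.79 + j12.18 VA.
Step 7 — Real power: P = Re(S) = 30.79 W.
Step 8 — Reactive power: Q = Im(S) = 12.18 VAR.
Step 9 — Apparent power: |S| = 33.12 VA.
Step 10 — Power factor: PF = P/|S| = 0.9299 (lagging).

(a) P = 30.79 W  (b) Q = 12.18 VAR  (c) S = 33.12 VA  (d) PF = 0.9299 (lagging)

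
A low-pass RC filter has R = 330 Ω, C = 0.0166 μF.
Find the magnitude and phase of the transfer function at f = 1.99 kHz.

Step 1 — Angular frequency: ω = 2π·1990 = 1.25e+04 rad/s.
Step 2 — Transfer function: H(jω) = 1/(1 + jωRC).
Step 3 — Denominator: 1 + jωRC = 1 + j·1.25e+04·330·1.66e-08 = 1 + j0.06849.
Step 4 — H = 0.9953 - j0.06817.
Step 5 — Magnitude: |H| = 0.9977 (-0.0 dB); phase: φ = -3.9°.

|H| = 0.9977 (-0.0 dB), φ = -3.9°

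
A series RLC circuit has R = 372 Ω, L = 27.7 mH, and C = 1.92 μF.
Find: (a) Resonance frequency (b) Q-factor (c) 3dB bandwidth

Step 1 — Resonance: ω₀ = 1/√(LC) = 1/√(0.0277·1.92e-06) = 4336 rad/s.
Step 2 — f₀ = ω₀/(2π) = 690.1 Hz.
Step 3 — Series Q: Q = ω₀L/R = 4336·0.0277/372 = 0.3229.
Step 4 — Bandwidth: Δω = ω₀/Q = 1.343e+04 rad/s; BW = Δω/(2π) = 2137 Hz.

(a) f₀ = 690.1 Hz  (b) Q = 0.3229  (c) BW = 2137 Hz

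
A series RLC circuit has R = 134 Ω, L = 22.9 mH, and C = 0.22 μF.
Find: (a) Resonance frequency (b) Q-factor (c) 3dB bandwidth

Step 1 — Resonance: ω₀ = 1/√(LC) = 1/√(0.0229·2.2e-07) = 1.409e+04 rad/s.
Step 2 — f₀ = ω₀/(2π) = 2242 Hz.
Step 3 — Series Q: Q = ω₀L/R = 1.409e+04·0.0229/134 = 2.408.
Step 4 — Bandwidth: Δω = ω₀/Q = 5852 rad/s; BW = Δω/(2π) = 931.3 Hz.

(a) f₀ = 2242 Hz  (b) Q = 2.408  (c) BW = 931.3 Hz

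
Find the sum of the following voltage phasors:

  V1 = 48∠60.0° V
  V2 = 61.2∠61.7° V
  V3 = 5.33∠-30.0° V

Step 1 — Convert each phasor to rectangular form:
  V1 = 48·(cos(60.0°) + j·sin(60.0°)) = 24 + j41.57 V
  V2 = 61.2·(cos(61.7°) + j·sin(61.7°)) = 29.01 + j53.89 V
  V3 = 5.33·(cos(-30.0°) + j·sin(-30.0°)) = 4.616 - j2.665 V
Step 2 — Sum components: V_total = 57.63 + j92.79 V.
Step 3 — Convert to polar: |V_total| = 109.2 V, ∠V_total = 58.2°.

V_total = 109.2∠58.2° V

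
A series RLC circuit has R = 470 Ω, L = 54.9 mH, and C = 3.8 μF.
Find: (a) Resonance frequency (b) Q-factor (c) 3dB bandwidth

Step 1 — Resonance condition Im(Z)=0 gives ω₀ = 1/√(LC).
Step 2 — ω₀ = 1/√(0.0549·3.8e-06) = 2189 rad/s.
Step 3 — f₀ = ω₀/(2π) = 348.5 Hz.
Step 4 — Series Q: Q = ω₀L/R = 2189·0.0549/470 = 0.2557.
Step 5 — 3dB bandwidth: Δω = ω₀/Q = 8561 rad/s; BW = Δω/(2π) = 1363 Hz.

(a) f₀ = 348.5 Hz  (b) Q = 0.2557  (c) BW = 1363 Hz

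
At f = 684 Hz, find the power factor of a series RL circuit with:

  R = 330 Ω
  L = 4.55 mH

Step 1 — Angular frequency: ω = 2π·f = 2π·684 = 4298 rad/s.
Step 2 — Component impedances:
  R: Z = R = 330 Ω
  L: Z = jωL = j·4298·0.00455 = 0 + j19.55 Ω
Step 3 — Series combination: Z_total = R + L = 330 + j19.55 Ω = 330.6∠3.4° Ω.
Step 4 — Power factor: PF = cos(φ) = Re(Z)/|Z| = 330/330.6 = 0.9982.
Step 5 — Type: Im(Z) = 19.55 ⇒ lagging (phase φ = 3.4°).

PF = 0.9982 (lagging, φ = 3.4°)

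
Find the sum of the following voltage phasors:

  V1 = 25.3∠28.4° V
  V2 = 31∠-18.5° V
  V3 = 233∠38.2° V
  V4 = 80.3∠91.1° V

Step 1 — Convert each phasor to rectangular form:
  V1 = 25.3·(cos(28.4°) + j·sin(28.4°)) = 22.26 + j12.03 V
  V2 = 31·(cos(-18.5°) + j·sin(-18.5°)) = 29.4 - j9.836 V
  V3 = 233·(cos(38.2°) + j·sin(38.2°)) = 183.1 + j144.1 V
  V4 = 80.3·(cos(91.1°) + j·sin(91.1°)) = -1.542 + j80.29 V
Step 2 — Sum components: V_total = 233.2 + j226.6 V.
Step 3 — Convert to polar: |V_total| = 325.2 V, ∠V_total = 44.2°.

V_total = 325.2∠44.2° V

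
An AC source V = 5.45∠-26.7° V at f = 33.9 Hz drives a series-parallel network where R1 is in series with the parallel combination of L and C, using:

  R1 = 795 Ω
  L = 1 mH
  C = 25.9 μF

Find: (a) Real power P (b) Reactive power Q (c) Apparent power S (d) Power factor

Step 1 — Angular frequency: ω = 2π·f = 2π·33.9 = 213 rad/s.
Step 2 — Component impedances:
  R1: Z = R = 795 Ω
  L: Z = jωL = j·213·0.001 = 0 + j0.213 Ω
  C: Z = 1/(jωC) = -j/(ω·C) = 0 - j181.3 Ω
Step 3 — Parallel branch: L || C = 1/(1/L + 1/C) = 0 + j0.2133 Ω.
Step 4 — Series with R1: Z_total = R1 + (L || C) = 795 + j0.2133 Ω = 795∠0.0° Ω.
Step 5 — Source phasor: V = 5.45∠-26.7° V = 4.869 - j2.449 V.
Step 6 — Current: I = V / Z = 0.006124 - j0.003082 A = 0.006855∠-26.7° A.
Step 7 — Complex power: S = V·I* = 0.03736 + j1.002e-05 VA.
Step 8 — Real power: P = Re(S) = 0.03736 W.
Step 9 — Reactive power: Q = Im(S) = 1.002e-05 VAR.
Step 10 — Apparent power: |S| = 0.03736 VA.
Step 11 — Power factor: PF = P/|S| = 1 (lagging).

(a) P = 0.03736 W  (b) Q = 1.002e-05 VAR  (c) S = 0.03736 VA  (d) PF = 1 (lagging)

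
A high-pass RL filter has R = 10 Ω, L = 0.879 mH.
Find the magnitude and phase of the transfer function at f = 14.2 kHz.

Step 1 — Angular frequency: ω = 2π·1.42e+04 = 8.922e+04 rad/s.
Step 2 — Transfer function: H(jω) = jωL/(R + jωL).
Step 3 — Numerator jωL = j·78.43; denominator R + jωL = 10 + j78.43.
Step 4 — H = 0.984 + j0.1255.
Step 5 — Magnitude: |H| = 0.992 (-0.1 dB); phase: φ = 7.3°.

|H| = 0.992 (-0.1 dB), φ = 7.3°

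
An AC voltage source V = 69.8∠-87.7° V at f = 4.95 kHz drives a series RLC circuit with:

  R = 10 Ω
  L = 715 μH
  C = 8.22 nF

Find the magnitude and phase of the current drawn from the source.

Step 1 — Angular frequency: ω = 2π·f = 2π·4950 = 3.11e+04 rad/s.
Step 2 — Component impedances:
  R: Z = R = 10 Ω
  L: Z = jωL = j·3.11e+04·0.000715 = 0 + j22.24 Ω
  C: Z = 1/(jωC) = -j/(ω·C) = 0 - j3911 Ω
Step 3 — Series combination: Z_total = R + L + C = 10 - j3889 Ω = 3889∠-89.9° Ω.
Step 4 — Source phasor: V = 69.8∠-87.7° V = 2.801 - j69.74 V.
Step 5 — Ohm's law: I = V / Z_total = (2.801 - j69.74) / (10 - j3889) = 0.01793 + j0.0006741 A.
Step 6 — Convert to polar: |I| = 0.01795 A, ∠I = 2.2°.

I = 0.01795∠2.2° A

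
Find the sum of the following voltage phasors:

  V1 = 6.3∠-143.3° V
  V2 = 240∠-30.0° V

Step 1 — Convert each phasor to rectangular form:
  V1 = 6.3·(cos(-143.3°) + j·sin(-143.3°)) = -5.051 - j3.765 V
  V2 = 240·(cos(-30.0°) + j·sin(-30.0°)) = 207.8 - j120 V
Step 2 — Sum components: V_total = 202.8 - j123.8 V.
Step 3 — Convert to polar: |V_total| = 237.6 V, ∠V_total = -31.4°.

V_total = 237.6∠-31.4° V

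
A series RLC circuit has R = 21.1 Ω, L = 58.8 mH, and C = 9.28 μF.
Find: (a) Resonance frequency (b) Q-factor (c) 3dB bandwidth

Step 1 — Resonance: ω₀ = 1/√(LC) = 1/√(0.0588·9.28e-06) = 1354 rad/s.
Step 2 — f₀ = ω₀/(2π) = 215.5 Hz.
Step 3 — Series Q: Q = ω₀L/R = 1354·0.0588/21.1 = 3.773.
Step 4 — Bandwidth: Δω = ω₀/Q = 358.8 rad/s; BW = Δω/(2π) = 57.11 Hz.

(a) f₀ = 215.5 Hz  (b) Q = 3.773  (c) BW = 57.11 Hz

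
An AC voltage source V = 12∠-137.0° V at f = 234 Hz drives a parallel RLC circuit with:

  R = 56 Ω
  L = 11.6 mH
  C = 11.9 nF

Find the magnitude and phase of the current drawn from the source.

Step 1 — Angular frequency: ω = 2π·f = 2π·234 = 1470 rad/s.
Step 2 — Component impedances:
  R: Z = R = 56 Ω
  L: Z = jωL = j·1470·0.0116 = 0 + j17.06 Ω
  C: Z = 1/(jωC) = -j/(ω·C) = 0 - j5.716e+04 Ω
Step 3 — Parallel combination: 1/Z_total = 1/R + 1/L + 1/C; Z_total = 4.756 + j15.61 Ω = 16.32∠73.1° Ω.
Step 4 — Source phasor: V = 12∠-137.0° V = -8.776 - j8.184 V.
Step 5 — Ohm's law: I = V / Z_total = (-8.776 - j8.184) / (4.756 + j15.61) = -0.6364 + j0.3683 A.
Step 6 — Convert to polar: |I| = 0.7353 A, ∠I = 149.9°.

I = 0.7353∠149.9° A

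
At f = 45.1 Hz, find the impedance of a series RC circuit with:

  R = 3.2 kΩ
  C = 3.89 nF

Step 1 — Angular frequency: ω = 2π·f = 2π·45.1 = 283.4 rad/s.
Step 2 — Component impedances:
  R: Z = R = 3200 Ω
  C: Z = 1/(jωC) = -j/(ω·C) = 0 - j9.072e+05 Ω
Step 3 — Series combination: Z_total = R + C = 3200 - j9.072e+05 Ω = 9.072e+05∠-89.8° Ω.

Z = 3200 - j9.072e+05 Ω = 9.072e+05∠-89.8° Ω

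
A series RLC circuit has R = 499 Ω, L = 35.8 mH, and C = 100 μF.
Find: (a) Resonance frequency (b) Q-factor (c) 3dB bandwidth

Step 1 — Resonance: ω₀ = 1/√(LC) = 1/√(0.0358·0.0001) = 528.5 rad/s.
Step 2 — f₀ = ω₀/(2π) = 84.12 Hz.
Step 3 — Series Q: Q = ω₀L/R = 528.5·0.0358/499 = 0.03792.
Step 4 — Bandwidth: Δω = ω₀/Q = 1.394e+04 rad/s; BW = Δω/(2π) = 2218 Hz.

(a) f₀ = 84.12 Hz  (b) Q = 0.03792  (c) BW = 2218 Hz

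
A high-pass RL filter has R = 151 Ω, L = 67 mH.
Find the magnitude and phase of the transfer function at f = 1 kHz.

Step 1 — Angular frequency: ω = 2π·1000 = 6283 rad/s.
Step 2 — Transfer function: H(jω) = jωL/(R + jωL).
Step 3 — Numerator jωL = j·421; denominator R + jωL = 151 + j421.
Step 4 — H = 0.886 + j0.3178.
Step 5 — Magnitude: |H| = 0.9413 (-0.5 dB); phase: φ = 19.7°.

|H| = 0.9413 (-0.5 dB), φ = 19.7°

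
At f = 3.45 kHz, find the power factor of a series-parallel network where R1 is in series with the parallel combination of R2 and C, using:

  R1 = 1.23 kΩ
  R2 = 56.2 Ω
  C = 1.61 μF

Step 1 — Angular frequency: ω = 2π·f = 2π·3450 = 2.168e+04 rad/s.
Step 2 — Component impedances:
  R1: Z = R = 1230 Ω
  R2: Z = R = 56.2 Ω
  C: Z = 1/(jωC) = -j/(ω·C) = 0 - j28.65 Ω
Step 3 — Parallel branch: R2 || C = 1/(1/R2 + 1/C) = 11.59 - j22.74 Ω.
Step 4 — Series with R1: Z_total = R1 + (R2 || C) = 1242 - j22.74 Ω = 1242∠-1.0° Ω.
Step 5 — Power factor: PF = cos(φ) = Re(Z)/|Z| = 1241.6/1241.8 = 0.9998.
Step 6 — Type: Im(Z) = -22.74 ⇒ leading (phase φ = -1.0°).

PF = 0.9998 (leading, φ = -1.0°)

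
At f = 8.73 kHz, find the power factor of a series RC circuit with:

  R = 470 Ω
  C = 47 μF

Step 1 — Angular frequency: ω = 2π·f = 2π·8730 = 5.485e+04 rad/s.
Step 2 — Component impedances:
  R: Z = R = 470 Ω
  C: Z = 1/(jωC) = -j/(ω·C) = 0 - j0.3879 Ω
Step 3 — Series combination: Z_total = R + C = 470 - j0.3879 Ω = 470∠-0.0° Ω.
Step 4 — Power factor: PF = cos(φ) = Re(Z)/|Z| = 470/470 = 1.
Step 5 — Type: Im(Z) = -0.3879 ⇒ leading (phase φ = -0.0°).

PF = 1 (leading, φ = -0.0°)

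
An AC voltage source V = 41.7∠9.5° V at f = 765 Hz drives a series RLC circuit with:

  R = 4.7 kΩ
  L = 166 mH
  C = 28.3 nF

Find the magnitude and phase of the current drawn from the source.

Step 1 — Angular frequency: ω = 2π·f = 2π·765 = 4807 rad/s.
Step 2 — Component impedances:
  R: Z = R = 4700 Ω
  L: Z = jωL = j·4807·0.166 = 0 + j797.9 Ω
  C: Z = 1/(jωC) = -j/(ω·C) = 0 - j7351 Ω
Step 3 — Series combination: Z_total = R + L + C = 4700 - j6554 Ω = 8065∠-54.4° Ω.
Step 4 — Source phasor: V = 41.7∠9.5° V = 41.13 + j6.882 V.
Step 5 — Ohm's law: I = V / Z_total = (41.13 + j6.882) / (4700 - j6554) = 0.002279 + j0.004642 A.
Step 6 — Convert to polar: |I| = 0.005171 A, ∠I = 63.9°.

I = 0.005171∠63.9° A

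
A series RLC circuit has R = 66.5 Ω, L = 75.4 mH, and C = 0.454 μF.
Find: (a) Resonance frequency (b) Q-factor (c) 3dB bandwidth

Step 1 — Resonance: ω₀ = 1/√(LC) = 1/√(0.0754·4.54e-07) = 5405 rad/s.
Step 2 — f₀ = ω₀/(2π) = 860.2 Hz.
Step 3 — Series Q: Q = ω₀L/R = 5405·0.0754/66.5 = 6.128.
Step 4 — Bandwidth: Δω = ω₀/Q = 882 rad/s; BW = Δω/(2π) = 140.4 Hz.

(a) f₀ = 860.2 Hz  (b) Q = 6.128  (c) BW = 140.4 Hz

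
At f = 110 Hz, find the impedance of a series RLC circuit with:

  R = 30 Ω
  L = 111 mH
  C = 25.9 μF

Step 1 — Angular frequency: ω = 2π·f = 2π·110 = 691.2 rad/s.
Step 2 — Component impedances:
  R: Z = R = 30 Ω
  L: Z = jωL = j·691.2·0.111 = 0 + j76.72 Ω
  C: Z = 1/(jωC) = -j/(ω·C) = 0 - j55.86 Ω
Step 3 — Series combination: Z_total = R + L + C = 30 + j20.85 Ω = 36.54∠34.8° Ω.

Z = 30 + j20.85 Ω = 36.54∠34.8° Ω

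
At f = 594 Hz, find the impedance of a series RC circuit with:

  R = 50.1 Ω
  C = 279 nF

Step 1 — Angular frequency: ω = 2π·f = 2π·594 = 3732 rad/s.
Step 2 — Component impedances:
  R: Z = R = 50.1 Ω
  C: Z = 1/(jωC) = -j/(ω·C) = 0 - j960.3 Ω
Step 3 — Series combination: Z_total = R + C = 50.1 - j960.3 Ω = 961.7∠-87.0° Ω.

Z = 50.1 - j960.3 Ω = 961.7∠-87.0° Ω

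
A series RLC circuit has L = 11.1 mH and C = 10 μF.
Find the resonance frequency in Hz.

Step 1 — Resonance condition Im(Z)=0 gives ω₀ = 1/√(LC).
Step 2 — ω₀ = 1/√(0.0111·1e-05) = 3002 rad/s.
Step 3 — f₀ = ω₀/(2π) = 477.7 Hz.

f₀ = 477.7 Hz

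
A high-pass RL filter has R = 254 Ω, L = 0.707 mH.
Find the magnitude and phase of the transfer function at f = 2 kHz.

Step 1 — Angular frequency: ω = 2π·2000 = 1.257e+04 rad/s.
Step 2 — Transfer function: H(jω) = jωL/(R + jωL).
Step 3 — Numerator jωL = j·8.884; denominator R + jωL = 254 + j8.884.
Step 4 — H = 0.001222 + j0.03494.
Step 5 — Magnitude: |H| = 0.03496 (-29.1 dB); phase: φ = 88.0°.

|H| = 0.03496 (-29.1 dB), φ = 88.0°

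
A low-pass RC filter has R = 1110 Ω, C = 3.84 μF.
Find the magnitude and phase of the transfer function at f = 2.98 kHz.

Step 1 — Angular frequency: ω = 2π·2980 = 1.872e+04 rad/s.
Step 2 — Transfer function: H(jω) = 1/(1 + jωRC).
Step 3 — Denominator: 1 + jωRC = 1 + j·1.872e+04·1110·3.84e-06 = 1 + j79.81.
Step 4 — H = 0.000157 - j0.01253.
Step 5 — Magnitude: |H| = 0.01253 (-38.0 dB); phase: φ = -89.3°.

|H| = 0.01253 (-38.0 dB), φ = -89.3°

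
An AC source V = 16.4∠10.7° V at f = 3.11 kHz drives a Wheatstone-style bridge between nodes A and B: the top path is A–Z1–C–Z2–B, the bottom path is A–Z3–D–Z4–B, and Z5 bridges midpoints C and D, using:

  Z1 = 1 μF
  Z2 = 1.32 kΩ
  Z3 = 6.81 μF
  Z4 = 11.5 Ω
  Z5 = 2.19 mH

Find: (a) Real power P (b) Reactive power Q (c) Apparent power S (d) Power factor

Step 1 — Angular frequency: ω = 2π·f = 2π·3110 = 1.954e+04 rad/s.
Step 2 — Component impedances:
  Z1: Z = 1/(jωC) = -j/(ω·C) = 0 - j51.18 Ω
  Z2: Z = R = 1320 Ω
  Z3: Z = 1/(jωC) = -j/(ω·C) = 0 - j7.515 Ω
  Z4: Z = R = 11.5 Ω
  Z5: Z = jωL = j·1.954e+04·0.00219 = 0 + j42.79 Ω
Step 3 — Bridge requires nodal analysis (the Z5 bridge couples midpoints C and D, so the two paths cannot be reduced to a simple series/parallel combination). Setting node B to ground and injecting 1 A at node A, the 3-node admittance system at A, C, D solves to V_A = Z_AB = 11.66 - j4.331 Ω = 12.44∠-20.4° Ω.
Step 4 — Source phasor: V = 16.4∠10.7° V = 16.11 + j3.045 V.
Step 5 — Current: I = V / Z = 1.129 + j0.6802 A = 1.318∠31.1° A.
Step 6 — Complex power: S = V·I* = 20.26 - j7.524 VA.
Step 7 — Real power: P = Re(S) = 20.26 W.
Step 8 — Reactive power: Q = Im(S) = -7.524 VAR.
Step 9 — Apparent power: |S| = 21.62 VA.
Step 10 — Power factor: PF = P/|S| = 0.9375 (leading).

(a) P = 20.26 W  (b) Q = -7.524 VAR  (c) S = 21.62 VA  (d) PF = 0.9375 (leading)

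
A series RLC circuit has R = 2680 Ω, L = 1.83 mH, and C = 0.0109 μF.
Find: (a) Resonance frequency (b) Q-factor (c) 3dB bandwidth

Step 1 — Resonance condition Im(Z)=0 gives ω₀ = 1/√(LC).
Step 2 — ω₀ = 1/√(0.00183·1.09e-08) = 2.239e+05 rad/s.
Step 3 — f₀ = ω₀/(2π) = 3.564e+04 Hz.
Step 4 — Series Q: Q = ω₀L/R = 2.239e+05·0.00183/2680 = 0.1529.
Step 5 — 3dB bandwidth: Δω = ω₀/Q = 1.464e+06 rad/s; BW = Δω/(2π) = 2.331e+05 Hz.

(a) f₀ = 3.564e+04 Hz  (b) Q = 0.1529  (c) BW = 2.331e+05 Hz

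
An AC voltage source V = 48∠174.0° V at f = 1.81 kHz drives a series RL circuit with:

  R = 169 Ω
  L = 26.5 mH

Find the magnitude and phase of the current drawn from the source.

Step 1 — Angular frequency: ω = 2π·f = 2π·1810 = 1.137e+04 rad/s.
Step 2 — Component impedances:
  R: Z = R = 169 Ω
  L: Z = jωL = j·1.137e+04·0.0265 = 0 + j301.4 Ω
Step 3 — Series combination: Z_total = R + L = 169 + j301.4 Ω = 345.5∠60.7° Ω.
Step 4 — Source phasor: V = 48∠174.0° V = -47.74 + j5.017 V.
Step 5 — Ohm's law: I = V / Z_total = (-47.74 + j5.017) / (169 + j301.4) = -0.05491 + j0.1276 A.
Step 6 — Convert to polar: |I| = 0.1389 A, ∠I = 113.3°.

I = 0.1389∠113.3° A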